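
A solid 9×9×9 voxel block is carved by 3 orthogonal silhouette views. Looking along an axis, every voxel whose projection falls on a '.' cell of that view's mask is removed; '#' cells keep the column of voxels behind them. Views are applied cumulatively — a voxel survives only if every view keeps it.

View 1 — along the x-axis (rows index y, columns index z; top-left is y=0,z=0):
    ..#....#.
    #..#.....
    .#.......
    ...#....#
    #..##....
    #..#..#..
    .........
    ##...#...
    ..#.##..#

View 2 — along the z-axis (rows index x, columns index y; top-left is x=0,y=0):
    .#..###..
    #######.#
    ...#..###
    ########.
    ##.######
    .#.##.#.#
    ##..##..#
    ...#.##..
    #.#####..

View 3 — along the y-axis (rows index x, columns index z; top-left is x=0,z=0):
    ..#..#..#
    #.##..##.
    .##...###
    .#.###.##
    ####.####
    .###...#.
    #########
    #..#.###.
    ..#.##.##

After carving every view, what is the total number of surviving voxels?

full grid |V| = 729
[1] x-view keeps 20 columns → grid now 180
[2] z-view keeps 51 columns → grid now 110
[3] y-view keeps 50 columns → grid now 68

68 voxels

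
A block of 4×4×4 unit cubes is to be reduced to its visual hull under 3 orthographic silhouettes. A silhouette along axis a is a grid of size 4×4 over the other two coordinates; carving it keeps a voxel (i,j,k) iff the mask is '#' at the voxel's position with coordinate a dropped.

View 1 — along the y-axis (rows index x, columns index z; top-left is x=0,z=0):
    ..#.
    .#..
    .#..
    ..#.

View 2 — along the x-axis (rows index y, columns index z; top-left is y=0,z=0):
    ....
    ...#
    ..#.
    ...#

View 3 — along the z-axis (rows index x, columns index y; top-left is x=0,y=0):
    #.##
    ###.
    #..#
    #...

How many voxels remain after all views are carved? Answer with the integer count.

voxel count = 1

start: 4×4×4 = 64 voxels
carve view 1 (along y, XZ-mask fill 4/16): 16 voxels remain
carve view 2 (along x, YZ-mask fill 3/16): 2 voxels remain
carve view 3 (along z, XY-mask fill 9/16): 1 voxels remain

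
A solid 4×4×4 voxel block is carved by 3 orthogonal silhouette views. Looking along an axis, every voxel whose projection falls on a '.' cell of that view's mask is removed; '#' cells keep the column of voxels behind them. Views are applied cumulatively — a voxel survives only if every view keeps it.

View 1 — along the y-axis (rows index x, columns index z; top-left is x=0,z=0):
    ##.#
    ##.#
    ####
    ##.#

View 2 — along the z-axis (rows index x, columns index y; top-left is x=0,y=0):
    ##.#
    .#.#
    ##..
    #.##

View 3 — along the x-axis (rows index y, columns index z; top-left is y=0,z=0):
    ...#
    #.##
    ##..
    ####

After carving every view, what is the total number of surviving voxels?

voxel count = 21

initial block: 4^3 = 64
carve view 1 (along y, XZ-mask fill 13/16): 52 voxels remain
carve view 2 (along z, XY-mask fill 10/16): 32 voxels remain
carve view 3 (along x, YZ-mask fill 10/16): 21 voxels remain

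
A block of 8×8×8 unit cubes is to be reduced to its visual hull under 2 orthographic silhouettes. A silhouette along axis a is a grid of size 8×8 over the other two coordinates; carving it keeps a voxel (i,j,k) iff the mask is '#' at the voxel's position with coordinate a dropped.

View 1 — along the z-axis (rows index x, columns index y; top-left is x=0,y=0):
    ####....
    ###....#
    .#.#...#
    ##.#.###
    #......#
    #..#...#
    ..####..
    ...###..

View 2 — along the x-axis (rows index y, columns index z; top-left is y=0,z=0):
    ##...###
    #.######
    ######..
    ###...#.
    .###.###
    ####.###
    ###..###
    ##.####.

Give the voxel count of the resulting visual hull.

initial block: 8^3 = 512
  1. axis=2 (XY plane), |mask|=29  ⇒  voxels=232
  2. axis=0 (YZ plane), |mask|=47  ⇒  voxels=164

|visual hull| = 164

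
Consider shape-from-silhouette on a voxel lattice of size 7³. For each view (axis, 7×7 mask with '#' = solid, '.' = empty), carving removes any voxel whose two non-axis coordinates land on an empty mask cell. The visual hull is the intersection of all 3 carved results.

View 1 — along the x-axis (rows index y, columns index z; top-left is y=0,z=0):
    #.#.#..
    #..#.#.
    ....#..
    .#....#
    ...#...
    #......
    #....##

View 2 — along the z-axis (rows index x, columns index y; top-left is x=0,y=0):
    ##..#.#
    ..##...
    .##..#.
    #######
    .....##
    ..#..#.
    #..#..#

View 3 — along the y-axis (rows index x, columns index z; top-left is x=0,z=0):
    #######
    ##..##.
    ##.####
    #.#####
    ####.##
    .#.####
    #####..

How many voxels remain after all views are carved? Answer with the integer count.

before carving: 343 voxels (7×7×7)
V1 x: intersect with YZ mask (14 set) -- 98 left
V2 z: intersect with XY mask (23 set) -- 46 left
V3 y: intersect with XZ mask (39 set) -- 40 left

40 voxels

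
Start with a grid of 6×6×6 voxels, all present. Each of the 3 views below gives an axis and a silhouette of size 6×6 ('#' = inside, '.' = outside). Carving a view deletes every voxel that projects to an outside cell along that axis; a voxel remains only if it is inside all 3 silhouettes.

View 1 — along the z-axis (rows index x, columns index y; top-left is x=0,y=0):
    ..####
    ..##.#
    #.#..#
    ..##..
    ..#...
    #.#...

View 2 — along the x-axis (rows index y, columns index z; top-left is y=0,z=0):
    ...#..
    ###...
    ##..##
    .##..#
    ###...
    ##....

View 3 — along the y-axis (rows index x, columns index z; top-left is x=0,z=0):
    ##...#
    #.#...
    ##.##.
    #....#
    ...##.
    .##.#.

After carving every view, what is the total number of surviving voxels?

voxel count = 24

before carving: 216 voxels (6×6×6)
after view 1 [z-axis, 15 of 36 cells solid] → remaining = 90
after view 2 [x-axis, 16 of 36 cells solid] → remaining = 44
after view 3 [y-axis, 16 of 36 cells solid] → remaining = 24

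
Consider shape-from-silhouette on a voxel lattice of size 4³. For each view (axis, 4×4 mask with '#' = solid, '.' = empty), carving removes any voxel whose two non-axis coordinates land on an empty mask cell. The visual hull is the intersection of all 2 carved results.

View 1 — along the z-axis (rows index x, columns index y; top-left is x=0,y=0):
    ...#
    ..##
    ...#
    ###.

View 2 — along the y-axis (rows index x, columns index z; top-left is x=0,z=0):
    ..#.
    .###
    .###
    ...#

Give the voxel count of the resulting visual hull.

full grid |V| = 64
step 1: project along z, AND mask (7/16) → |grid| = 28
step 2: project along y, AND mask (8/16) → |grid| = 13

voxel count = 13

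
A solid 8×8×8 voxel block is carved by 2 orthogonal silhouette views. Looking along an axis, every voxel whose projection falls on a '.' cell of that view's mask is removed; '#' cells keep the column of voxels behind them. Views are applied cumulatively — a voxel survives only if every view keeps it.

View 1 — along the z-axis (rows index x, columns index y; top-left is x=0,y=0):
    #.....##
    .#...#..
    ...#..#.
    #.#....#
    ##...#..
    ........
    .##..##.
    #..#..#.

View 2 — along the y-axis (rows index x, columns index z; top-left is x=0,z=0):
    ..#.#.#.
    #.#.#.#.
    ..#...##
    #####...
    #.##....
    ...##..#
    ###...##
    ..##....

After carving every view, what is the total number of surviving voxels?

before carving: 512 voxels (8×8×8)
after view 1 [z-axis, 20 of 64 cells solid] → remaining = 160
after view 2 [y-axis, 28 of 64 cells solid] → remaining = 73

73 voxels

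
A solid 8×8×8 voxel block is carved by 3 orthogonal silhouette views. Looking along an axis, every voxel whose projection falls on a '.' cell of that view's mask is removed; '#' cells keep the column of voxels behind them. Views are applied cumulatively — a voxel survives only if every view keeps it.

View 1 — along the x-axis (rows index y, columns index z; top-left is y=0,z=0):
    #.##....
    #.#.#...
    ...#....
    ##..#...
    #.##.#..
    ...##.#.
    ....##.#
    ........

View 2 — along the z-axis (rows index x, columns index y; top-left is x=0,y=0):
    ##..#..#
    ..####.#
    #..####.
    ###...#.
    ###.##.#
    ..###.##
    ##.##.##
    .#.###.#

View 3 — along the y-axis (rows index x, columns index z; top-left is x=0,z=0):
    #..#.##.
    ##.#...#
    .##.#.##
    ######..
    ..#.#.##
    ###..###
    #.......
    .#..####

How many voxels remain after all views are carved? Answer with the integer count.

|visual hull| = 52

full grid |V| = 512
carve view 1 (along x, YZ-mask fill 20/64): 160 voxels remain
carve view 2 (along z, XY-mask fill 40/64): 101 voxels remain
carve view 3 (along y, XZ-mask fill 35/64): 52 voxels remain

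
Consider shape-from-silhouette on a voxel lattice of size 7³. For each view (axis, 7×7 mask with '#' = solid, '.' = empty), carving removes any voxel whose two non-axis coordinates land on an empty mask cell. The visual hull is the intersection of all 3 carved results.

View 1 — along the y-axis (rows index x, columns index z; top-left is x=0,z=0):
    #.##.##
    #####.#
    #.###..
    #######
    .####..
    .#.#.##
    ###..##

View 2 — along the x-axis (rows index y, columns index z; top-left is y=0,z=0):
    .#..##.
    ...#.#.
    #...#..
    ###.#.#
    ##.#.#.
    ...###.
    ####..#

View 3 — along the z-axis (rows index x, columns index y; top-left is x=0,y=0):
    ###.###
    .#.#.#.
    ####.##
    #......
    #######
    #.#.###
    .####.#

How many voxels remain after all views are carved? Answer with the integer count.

full grid |V| = 343
step 1: project along y, AND mask (35/49) → |grid| = 245
step 2: project along x, AND mask (24/49) → |grid| = 118
step 3: project along z, AND mask (33/49) → |grid| = 73

voxel count = 73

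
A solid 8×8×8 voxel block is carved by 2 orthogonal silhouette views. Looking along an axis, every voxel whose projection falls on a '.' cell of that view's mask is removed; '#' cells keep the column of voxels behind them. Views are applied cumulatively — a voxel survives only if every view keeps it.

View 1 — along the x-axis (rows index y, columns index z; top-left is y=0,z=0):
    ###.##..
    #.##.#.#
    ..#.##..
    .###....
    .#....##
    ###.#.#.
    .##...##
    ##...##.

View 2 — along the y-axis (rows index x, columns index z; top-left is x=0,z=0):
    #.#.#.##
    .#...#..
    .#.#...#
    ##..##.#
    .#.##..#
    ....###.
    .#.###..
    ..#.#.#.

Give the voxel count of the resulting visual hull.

voxel count = 114

start: 8×8×8 = 512 voxels
step 1: project along x, AND mask (32/64) → |grid| = 256
step 2: project along y, AND mask (29/64) → |grid| = 114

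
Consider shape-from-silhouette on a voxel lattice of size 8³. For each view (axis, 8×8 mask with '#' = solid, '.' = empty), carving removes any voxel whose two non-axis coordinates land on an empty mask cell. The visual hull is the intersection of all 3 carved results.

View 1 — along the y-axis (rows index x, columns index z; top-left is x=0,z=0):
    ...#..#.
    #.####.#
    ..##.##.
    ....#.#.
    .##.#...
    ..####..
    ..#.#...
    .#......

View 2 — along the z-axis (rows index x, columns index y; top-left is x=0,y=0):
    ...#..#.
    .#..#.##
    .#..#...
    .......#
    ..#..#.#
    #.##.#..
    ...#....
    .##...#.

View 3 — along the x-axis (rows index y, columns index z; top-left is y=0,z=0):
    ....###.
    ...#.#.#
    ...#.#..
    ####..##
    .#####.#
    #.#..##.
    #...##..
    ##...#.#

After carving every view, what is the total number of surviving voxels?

full grid |V| = 512
step 1: project along y, AND mask (24/64) → |grid| = 192
step 2: project along z, AND mask (20/64) → |grid| = 68
step 3: project along x, AND mask (31/64) → |grid| = 32

|visual hull| = 32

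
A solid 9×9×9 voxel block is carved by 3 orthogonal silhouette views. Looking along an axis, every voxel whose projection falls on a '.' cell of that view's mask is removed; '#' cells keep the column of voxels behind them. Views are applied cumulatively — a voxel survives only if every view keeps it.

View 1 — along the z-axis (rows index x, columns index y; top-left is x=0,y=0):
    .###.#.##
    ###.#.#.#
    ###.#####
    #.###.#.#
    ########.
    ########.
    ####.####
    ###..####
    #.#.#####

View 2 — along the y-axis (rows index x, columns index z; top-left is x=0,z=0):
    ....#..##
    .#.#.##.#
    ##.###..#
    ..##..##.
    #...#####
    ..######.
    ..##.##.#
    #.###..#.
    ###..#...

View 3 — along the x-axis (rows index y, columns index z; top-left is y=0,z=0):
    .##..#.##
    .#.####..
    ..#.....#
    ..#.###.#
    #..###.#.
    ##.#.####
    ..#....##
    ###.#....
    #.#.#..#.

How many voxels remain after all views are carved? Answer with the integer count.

154 voxels

full grid |V| = 729
V1 z: intersect with XY mask (64 set) -- 576 left
V2 y: intersect with XZ mask (44 set) -- 319 left
V3 x: intersect with YZ mask (40 set) -- 154 left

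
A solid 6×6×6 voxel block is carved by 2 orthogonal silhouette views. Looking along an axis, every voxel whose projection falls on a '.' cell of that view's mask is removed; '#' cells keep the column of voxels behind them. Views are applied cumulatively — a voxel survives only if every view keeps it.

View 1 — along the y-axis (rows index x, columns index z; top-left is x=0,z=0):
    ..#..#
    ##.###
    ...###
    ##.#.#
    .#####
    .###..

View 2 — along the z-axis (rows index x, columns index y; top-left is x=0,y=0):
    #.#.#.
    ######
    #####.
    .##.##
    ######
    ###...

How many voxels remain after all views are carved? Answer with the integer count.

full grid |V| = 216
[1] y-view keeps 22 columns → grid now 132
[2] z-view keeps 27 columns → grid now 106

voxel count = 106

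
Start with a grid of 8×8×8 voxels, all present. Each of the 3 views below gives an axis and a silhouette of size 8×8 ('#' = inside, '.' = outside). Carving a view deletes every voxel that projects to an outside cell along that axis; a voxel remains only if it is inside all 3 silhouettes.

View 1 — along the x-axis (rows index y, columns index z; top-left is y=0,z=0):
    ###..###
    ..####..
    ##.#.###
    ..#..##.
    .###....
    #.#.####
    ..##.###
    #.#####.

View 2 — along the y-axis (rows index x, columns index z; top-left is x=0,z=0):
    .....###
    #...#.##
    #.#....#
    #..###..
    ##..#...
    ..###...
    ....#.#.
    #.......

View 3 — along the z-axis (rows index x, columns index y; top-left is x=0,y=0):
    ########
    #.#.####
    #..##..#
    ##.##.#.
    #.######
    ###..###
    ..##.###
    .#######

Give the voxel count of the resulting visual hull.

before carving: 512 voxels (8×8×8)
after view 1 [x-axis, 39 of 64 cells solid] → remaining = 312
after view 2 [y-axis, 23 of 64 cells solid] → remaining = 106
after view 3 [z-axis, 48 of 64 cells solid] → remaining = 79

remaining voxels: 79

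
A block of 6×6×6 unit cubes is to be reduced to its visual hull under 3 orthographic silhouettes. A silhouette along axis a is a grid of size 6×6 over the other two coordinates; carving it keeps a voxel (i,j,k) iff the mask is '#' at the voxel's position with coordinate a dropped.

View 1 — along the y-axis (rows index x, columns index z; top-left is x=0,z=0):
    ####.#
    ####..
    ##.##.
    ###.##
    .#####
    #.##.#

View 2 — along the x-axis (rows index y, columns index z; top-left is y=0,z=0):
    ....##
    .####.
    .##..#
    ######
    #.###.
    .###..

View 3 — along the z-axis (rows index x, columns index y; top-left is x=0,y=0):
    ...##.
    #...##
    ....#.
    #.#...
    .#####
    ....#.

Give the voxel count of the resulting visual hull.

initial block: 6^3 = 216
  1. axis=1 (XZ plane), |mask|=27  ⇒  voxels=162
  2. axis=0 (YZ plane), |mask|=22  ⇒  voxels=99
  3. axis=2 (XY plane), |mask|=14  ⇒  voxels=43

voxel count = 43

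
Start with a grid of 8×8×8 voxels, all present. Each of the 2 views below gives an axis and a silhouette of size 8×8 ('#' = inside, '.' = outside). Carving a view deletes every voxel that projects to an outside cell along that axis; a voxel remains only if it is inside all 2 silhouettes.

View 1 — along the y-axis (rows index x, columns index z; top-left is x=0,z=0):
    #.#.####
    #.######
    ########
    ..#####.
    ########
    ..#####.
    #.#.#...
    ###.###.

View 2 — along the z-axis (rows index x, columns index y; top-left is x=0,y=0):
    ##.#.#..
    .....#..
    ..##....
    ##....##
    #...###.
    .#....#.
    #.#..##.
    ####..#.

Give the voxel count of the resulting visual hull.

151 voxels

full grid |V| = 512
V1 y: intersect with XZ mask (48 set) -- 384 left
V2 z: intersect with XY mask (26 set) -- 151 left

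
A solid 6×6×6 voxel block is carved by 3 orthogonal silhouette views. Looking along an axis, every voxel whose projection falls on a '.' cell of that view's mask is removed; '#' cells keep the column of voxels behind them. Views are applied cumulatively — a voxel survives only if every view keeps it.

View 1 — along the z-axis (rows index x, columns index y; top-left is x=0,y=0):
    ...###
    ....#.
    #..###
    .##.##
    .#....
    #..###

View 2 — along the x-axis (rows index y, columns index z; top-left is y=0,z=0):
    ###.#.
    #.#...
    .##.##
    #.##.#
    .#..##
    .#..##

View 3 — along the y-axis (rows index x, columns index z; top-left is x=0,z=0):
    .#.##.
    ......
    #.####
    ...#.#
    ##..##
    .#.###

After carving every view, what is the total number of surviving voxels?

initial block: 6^3 = 216
after view 1 [z-axis, 17 of 36 cells solid] → remaining = 102
after view 2 [x-axis, 20 of 36 cells solid] → remaining = 55
after view 3 [y-axis, 18 of 36 cells solid] → remaining = 30

voxel count = 30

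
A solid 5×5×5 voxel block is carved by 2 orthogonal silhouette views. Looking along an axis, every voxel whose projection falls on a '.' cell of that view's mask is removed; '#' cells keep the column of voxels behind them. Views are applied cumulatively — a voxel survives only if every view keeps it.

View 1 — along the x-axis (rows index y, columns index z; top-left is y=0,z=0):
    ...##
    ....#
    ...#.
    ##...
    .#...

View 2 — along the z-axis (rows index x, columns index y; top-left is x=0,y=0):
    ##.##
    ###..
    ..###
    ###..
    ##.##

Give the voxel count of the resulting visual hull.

before carving: 125 voxels (5×5×5)
  1. axis=0 (YZ plane), |mask|=7  ⇒  voxels=35
  2. axis=2 (XY plane), |mask|=17  ⇒  voxels=24

|visual hull| = 24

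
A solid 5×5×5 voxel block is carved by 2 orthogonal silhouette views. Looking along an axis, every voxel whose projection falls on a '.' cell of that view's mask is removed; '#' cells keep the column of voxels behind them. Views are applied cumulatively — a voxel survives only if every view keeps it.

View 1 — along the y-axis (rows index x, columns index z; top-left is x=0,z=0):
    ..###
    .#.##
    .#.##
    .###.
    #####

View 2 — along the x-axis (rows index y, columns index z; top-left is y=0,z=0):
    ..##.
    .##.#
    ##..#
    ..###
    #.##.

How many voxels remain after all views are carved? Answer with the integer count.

before carving: 125 voxels (5×5×5)
V1 y: intersect with XZ mask (17 set) -- 85 left
V2 x: intersect with YZ mask (14 set) -- 49 left

49 voxels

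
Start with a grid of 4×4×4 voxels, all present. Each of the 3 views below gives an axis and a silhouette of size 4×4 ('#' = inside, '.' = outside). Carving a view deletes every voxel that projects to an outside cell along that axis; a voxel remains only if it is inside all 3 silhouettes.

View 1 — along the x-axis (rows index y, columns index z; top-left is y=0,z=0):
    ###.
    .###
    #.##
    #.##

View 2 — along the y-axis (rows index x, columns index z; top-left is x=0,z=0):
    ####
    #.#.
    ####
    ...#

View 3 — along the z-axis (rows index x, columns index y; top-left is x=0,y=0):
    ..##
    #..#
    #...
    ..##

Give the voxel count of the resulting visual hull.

before carving: 64 voxels (4×4×4)
after view 1 [x-axis, 12 of 16 cells solid] → remaining = 48
after view 2 [y-axis, 11 of 16 cells solid] → remaining = 34
after view 3 [z-axis, 7 of 16 cells solid] → remaining = 15

remaining voxels: 15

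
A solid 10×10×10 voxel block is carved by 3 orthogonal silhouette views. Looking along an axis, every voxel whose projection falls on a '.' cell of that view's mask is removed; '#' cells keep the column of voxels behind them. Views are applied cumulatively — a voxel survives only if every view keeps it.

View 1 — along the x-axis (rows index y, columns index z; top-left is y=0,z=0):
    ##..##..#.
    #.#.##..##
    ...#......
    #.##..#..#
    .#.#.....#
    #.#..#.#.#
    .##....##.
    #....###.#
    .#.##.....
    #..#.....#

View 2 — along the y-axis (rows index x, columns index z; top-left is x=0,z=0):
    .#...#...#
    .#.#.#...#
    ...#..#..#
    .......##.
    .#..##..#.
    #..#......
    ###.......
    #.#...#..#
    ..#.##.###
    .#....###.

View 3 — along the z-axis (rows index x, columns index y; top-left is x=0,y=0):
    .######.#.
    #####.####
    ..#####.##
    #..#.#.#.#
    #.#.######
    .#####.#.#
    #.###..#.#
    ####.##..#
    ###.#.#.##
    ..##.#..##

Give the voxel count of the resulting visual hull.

full grid |V| = 1000
[1] x-view keeps 40 columns → grid now 400
[2] y-view keeps 35 columns → grid now 144
[3] z-view keeps 68 columns → grid now 97

remaining voxels: 97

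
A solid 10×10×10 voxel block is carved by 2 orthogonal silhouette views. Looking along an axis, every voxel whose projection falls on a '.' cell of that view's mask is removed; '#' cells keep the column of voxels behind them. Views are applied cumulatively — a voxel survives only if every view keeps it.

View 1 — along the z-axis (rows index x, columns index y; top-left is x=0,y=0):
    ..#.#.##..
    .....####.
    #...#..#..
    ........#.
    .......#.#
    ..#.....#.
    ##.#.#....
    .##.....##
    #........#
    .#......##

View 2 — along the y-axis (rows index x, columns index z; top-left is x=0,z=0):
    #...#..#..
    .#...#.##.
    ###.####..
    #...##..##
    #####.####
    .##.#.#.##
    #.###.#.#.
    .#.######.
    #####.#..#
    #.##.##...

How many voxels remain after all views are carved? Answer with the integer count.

remaining voxels: 165

full grid |V| = 1000
[1] z-view keeps 29 columns → grid now 290
[2] y-view keeps 59 columns → grid now 165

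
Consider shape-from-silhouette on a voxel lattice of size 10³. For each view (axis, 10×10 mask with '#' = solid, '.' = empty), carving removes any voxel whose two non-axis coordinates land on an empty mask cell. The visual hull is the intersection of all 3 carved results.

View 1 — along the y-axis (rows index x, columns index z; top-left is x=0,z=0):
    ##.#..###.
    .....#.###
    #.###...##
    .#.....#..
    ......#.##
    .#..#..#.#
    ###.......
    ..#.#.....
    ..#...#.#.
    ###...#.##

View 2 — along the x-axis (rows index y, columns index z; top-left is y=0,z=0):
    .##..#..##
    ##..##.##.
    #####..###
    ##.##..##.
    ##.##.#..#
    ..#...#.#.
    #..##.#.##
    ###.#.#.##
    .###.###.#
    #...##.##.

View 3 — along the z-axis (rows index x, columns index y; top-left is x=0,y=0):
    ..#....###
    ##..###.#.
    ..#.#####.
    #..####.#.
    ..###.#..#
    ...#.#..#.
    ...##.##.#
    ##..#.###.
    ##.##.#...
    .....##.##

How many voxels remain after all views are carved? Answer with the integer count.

voxel count = 111

before carving: 1000 voxels (10×10×10)
[1] y-view keeps 39 columns → grid now 390
[2] x-view keeps 59 columns → grid now 241
[3] z-view keeps 50 columns → grid now 111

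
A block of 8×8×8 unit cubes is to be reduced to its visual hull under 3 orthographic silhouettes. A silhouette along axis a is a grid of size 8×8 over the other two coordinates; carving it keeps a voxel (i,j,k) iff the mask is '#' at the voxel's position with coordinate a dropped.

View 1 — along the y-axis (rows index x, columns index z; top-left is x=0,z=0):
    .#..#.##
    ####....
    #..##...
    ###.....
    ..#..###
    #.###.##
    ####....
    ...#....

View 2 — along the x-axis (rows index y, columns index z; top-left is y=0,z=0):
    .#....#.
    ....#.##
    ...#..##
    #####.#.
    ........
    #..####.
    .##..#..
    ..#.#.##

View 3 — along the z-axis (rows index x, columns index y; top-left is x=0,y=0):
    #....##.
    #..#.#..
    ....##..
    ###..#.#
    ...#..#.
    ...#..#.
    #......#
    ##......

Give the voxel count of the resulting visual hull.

voxel count = 30

full grid |V| = 512
step 1: project along y, AND mask (29/64) → |grid| = 232
step 2: project along x, AND mask (26/64) → |grid| = 93
step 3: project along z, AND mask (21/64) → |grid| = 30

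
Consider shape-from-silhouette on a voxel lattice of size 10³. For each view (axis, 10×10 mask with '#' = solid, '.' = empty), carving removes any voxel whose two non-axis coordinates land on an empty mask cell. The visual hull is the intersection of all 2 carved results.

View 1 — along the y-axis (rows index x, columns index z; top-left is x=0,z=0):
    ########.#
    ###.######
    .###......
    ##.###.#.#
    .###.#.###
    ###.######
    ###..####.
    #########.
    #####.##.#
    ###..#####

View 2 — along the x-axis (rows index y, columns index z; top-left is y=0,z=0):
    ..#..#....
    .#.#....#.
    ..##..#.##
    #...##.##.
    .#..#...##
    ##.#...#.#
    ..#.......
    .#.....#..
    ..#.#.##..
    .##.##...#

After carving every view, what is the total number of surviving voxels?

before carving: 1000 voxels (10×10×10)
after view 1 [y-axis, 76 of 100 cells solid] → remaining = 760
after view 2 [x-axis, 36 of 100 cells solid] → remaining = 279

voxel count = 279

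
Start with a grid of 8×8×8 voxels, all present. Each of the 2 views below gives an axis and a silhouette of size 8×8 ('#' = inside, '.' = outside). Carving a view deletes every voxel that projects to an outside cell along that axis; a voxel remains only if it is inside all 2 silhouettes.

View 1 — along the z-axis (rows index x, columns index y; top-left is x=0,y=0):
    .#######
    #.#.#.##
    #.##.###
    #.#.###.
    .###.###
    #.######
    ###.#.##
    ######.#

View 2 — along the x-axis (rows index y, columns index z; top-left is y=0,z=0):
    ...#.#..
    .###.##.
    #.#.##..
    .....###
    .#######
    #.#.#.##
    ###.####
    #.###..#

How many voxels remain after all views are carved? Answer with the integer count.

start: 8×8×8 = 512 voxels
after view 1 [z-axis, 49 of 64 cells solid] → remaining = 392
after view 2 [x-axis, 38 of 64 cells solid] → remaining = 235

voxel count = 235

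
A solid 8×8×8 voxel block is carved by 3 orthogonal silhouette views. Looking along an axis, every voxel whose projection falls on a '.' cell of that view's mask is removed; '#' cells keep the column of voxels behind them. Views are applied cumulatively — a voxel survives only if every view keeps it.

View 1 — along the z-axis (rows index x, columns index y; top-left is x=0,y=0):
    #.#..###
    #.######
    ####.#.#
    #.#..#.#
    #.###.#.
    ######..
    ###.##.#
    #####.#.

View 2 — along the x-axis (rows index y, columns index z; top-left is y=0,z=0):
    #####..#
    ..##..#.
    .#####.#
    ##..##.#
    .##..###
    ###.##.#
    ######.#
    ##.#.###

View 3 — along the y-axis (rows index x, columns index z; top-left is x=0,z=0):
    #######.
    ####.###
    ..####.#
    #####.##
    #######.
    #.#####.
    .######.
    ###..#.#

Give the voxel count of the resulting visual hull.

before carving: 512 voxels (8×8×8)
  1. axis=2 (XY plane), |mask|=45  ⇒  voxels=360
  2. axis=0 (YZ plane), |mask|=44  ⇒  voxels=252
  3. axis=1 (XZ plane), |mask|=50  ⇒  voxels=195

|visual hull| = 195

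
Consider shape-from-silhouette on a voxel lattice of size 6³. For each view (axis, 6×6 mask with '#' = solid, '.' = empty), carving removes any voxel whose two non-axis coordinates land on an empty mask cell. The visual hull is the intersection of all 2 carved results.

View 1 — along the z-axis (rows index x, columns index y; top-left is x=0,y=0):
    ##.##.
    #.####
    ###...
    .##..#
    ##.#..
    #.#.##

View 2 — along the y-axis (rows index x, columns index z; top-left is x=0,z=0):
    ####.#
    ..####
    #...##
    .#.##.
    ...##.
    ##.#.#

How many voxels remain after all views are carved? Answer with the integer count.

|visual hull| = 80

full grid |V| = 216
[1] z-view keeps 22 columns → grid now 132
[2] y-view keeps 21 columns → grid now 80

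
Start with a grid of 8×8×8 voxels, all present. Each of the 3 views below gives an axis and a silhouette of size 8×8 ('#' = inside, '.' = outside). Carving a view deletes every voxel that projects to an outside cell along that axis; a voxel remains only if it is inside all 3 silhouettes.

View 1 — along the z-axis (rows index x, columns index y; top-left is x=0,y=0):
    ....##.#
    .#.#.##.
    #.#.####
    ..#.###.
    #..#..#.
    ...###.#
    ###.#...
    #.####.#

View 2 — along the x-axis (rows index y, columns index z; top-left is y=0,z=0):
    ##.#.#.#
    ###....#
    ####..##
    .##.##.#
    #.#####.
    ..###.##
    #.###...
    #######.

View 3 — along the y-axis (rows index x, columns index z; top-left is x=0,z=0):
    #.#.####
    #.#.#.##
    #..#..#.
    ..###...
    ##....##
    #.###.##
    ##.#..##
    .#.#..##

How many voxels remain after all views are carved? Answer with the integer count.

|visual hull| = 109

full grid |V| = 512
V1 z: intersect with XY mask (34 set) -- 272 left
V2 x: intersect with YZ mask (42 set) -- 182 left
V3 y: intersect with XZ mask (36 set) -- 109 left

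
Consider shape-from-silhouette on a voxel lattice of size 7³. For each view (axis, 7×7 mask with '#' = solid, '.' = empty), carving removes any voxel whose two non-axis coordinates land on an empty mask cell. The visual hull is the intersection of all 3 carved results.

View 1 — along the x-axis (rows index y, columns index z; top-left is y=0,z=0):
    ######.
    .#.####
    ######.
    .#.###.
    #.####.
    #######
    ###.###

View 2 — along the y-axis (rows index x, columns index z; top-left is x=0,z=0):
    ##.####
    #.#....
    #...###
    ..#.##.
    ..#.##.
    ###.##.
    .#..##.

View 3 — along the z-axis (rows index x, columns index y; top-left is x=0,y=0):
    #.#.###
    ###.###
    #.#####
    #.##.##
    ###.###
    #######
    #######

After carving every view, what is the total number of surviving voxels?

initial block: 7^3 = 343
after view 1 [x-axis, 39 of 49 cells solid] → remaining = 273
after view 2 [y-axis, 26 of 49 cells solid] → remaining = 154
after view 3 [z-axis, 42 of 49 cells solid] → remaining = 135

135 voxels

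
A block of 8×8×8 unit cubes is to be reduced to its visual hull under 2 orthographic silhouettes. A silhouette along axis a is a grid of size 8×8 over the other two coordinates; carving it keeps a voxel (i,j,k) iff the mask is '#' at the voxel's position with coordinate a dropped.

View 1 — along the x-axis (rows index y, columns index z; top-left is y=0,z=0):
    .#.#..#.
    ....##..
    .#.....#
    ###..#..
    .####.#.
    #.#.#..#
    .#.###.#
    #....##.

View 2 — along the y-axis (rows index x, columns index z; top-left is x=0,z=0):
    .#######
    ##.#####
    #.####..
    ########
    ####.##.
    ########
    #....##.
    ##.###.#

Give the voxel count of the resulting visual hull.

176 voxels

full grid |V| = 512
after view 1 [x-axis, 28 of 64 cells solid] → remaining = 224
after view 2 [y-axis, 50 of 64 cells solid] → remaining = 176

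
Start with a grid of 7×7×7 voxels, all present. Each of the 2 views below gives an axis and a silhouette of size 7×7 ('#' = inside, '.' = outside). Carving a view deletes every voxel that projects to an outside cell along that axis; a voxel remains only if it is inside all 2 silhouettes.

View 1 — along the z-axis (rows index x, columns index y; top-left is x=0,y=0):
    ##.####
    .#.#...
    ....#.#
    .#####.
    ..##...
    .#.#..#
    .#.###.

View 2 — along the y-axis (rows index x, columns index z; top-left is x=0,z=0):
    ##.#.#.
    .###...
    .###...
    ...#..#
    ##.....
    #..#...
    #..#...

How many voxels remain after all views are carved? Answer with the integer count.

remaining voxels: 64

before carving: 343 voxels (7×7×7)
V1 z: intersect with XY mask (24 set) -- 168 left
V2 y: intersect with XZ mask (18 set) -- 64 left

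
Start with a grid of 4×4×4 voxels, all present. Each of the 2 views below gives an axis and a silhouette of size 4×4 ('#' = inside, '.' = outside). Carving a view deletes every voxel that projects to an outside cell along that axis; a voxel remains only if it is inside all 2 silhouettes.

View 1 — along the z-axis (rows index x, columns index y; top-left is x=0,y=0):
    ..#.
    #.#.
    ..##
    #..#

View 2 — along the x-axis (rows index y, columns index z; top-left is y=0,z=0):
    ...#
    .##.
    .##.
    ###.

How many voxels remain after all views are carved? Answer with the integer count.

initial block: 4^3 = 64
[1] z-view keeps 7 columns → grid now 28
[2] x-view keeps 8 columns → grid now 14

voxel count = 14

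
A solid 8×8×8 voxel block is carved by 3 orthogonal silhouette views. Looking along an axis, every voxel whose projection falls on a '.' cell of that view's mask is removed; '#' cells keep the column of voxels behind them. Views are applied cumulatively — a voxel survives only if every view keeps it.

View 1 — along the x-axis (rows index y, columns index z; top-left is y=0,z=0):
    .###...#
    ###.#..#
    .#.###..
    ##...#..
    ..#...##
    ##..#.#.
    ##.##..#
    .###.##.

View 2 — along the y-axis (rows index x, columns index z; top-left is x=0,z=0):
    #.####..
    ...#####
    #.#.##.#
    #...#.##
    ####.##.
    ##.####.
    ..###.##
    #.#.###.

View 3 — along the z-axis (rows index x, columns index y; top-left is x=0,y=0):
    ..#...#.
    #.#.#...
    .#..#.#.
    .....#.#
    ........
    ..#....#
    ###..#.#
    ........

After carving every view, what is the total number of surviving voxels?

remaining voxels: 47

start: 8×8×8 = 512 voxels
step 1: project along x, AND mask (33/64) → |grid| = 264
step 2: project along y, AND mask (41/64) → |grid| = 158
step 3: project along z, AND mask (17/64) → |grid| = 47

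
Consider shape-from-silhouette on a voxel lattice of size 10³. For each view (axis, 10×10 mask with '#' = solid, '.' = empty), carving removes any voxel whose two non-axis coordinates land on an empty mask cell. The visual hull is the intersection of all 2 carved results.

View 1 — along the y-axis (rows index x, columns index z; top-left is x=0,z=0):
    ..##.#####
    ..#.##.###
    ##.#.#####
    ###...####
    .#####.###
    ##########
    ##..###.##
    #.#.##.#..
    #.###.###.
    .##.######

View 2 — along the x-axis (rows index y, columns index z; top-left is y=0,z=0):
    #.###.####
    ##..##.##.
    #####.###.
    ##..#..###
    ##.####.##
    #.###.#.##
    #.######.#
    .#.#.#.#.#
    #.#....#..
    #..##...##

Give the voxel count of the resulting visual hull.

full grid |V| = 1000
step 1: project along y, AND mask (73/100) → |grid| = 730
step 2: project along x, AND mask (64/100) → |grid| = 464

464 voxels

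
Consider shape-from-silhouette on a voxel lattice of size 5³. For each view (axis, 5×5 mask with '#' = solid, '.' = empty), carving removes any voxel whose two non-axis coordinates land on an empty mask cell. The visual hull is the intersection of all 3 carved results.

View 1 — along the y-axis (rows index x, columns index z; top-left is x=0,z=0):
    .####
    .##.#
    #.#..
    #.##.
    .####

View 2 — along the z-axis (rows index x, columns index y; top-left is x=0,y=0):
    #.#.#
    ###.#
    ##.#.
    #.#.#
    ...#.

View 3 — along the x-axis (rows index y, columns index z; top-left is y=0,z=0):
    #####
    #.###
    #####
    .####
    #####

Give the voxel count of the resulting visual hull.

41 voxels

start: 5×5×5 = 125 voxels
  1. axis=1 (XZ plane), |mask|=16  ⇒  voxels=80
  2. axis=2 (XY plane), |mask|=14  ⇒  voxels=43
  3. axis=0 (YZ plane), |mask|=23  ⇒  voxels=41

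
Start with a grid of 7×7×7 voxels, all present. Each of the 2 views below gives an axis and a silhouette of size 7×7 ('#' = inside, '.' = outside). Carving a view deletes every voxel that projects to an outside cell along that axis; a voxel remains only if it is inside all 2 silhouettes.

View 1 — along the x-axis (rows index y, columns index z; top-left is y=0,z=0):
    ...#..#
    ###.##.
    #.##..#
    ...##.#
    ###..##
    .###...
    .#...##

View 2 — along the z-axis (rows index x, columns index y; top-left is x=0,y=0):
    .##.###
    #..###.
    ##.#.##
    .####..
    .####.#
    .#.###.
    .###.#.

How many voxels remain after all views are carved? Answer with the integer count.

117 voxels

full grid |V| = 343
  1. axis=0 (YZ plane), |mask|=25  ⇒  voxels=175
  2. axis=2 (XY plane), |mask|=31  ⇒  voxels=117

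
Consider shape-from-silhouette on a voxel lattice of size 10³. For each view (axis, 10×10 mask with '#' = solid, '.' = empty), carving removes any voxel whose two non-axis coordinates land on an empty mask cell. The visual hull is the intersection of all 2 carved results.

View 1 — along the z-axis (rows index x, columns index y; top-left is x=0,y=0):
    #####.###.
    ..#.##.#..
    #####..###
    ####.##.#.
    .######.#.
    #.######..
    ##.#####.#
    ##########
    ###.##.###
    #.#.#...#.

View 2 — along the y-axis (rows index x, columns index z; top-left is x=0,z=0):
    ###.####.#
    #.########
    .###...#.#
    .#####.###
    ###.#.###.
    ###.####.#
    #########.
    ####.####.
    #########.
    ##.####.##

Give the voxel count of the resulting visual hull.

before carving: 1000 voxels (10×10×10)
carve view 1 (along z, XY-mask fill 71/100): 710 voxels remain
carve view 2 (along y, XZ-mask fill 79/100): 557 voxels remain

voxel count = 557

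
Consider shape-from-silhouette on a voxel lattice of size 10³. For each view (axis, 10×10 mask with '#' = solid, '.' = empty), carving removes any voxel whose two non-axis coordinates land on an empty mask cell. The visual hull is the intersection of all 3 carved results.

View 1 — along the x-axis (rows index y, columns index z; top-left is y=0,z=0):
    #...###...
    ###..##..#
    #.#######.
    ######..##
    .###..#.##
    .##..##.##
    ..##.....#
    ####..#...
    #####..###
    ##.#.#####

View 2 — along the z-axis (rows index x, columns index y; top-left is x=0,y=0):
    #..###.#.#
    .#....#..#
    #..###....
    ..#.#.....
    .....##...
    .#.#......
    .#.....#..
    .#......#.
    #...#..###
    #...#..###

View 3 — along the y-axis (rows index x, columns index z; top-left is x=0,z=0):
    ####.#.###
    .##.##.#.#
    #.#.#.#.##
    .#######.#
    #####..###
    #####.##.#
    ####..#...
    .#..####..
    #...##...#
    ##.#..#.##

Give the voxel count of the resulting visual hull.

initial block: 10^3 = 1000
[1] x-view keeps 62 columns → grid now 620
[2] z-view keeps 33 columns → grid now 202
[3] y-view keeps 64 columns → grid now 133

|visual hull| = 133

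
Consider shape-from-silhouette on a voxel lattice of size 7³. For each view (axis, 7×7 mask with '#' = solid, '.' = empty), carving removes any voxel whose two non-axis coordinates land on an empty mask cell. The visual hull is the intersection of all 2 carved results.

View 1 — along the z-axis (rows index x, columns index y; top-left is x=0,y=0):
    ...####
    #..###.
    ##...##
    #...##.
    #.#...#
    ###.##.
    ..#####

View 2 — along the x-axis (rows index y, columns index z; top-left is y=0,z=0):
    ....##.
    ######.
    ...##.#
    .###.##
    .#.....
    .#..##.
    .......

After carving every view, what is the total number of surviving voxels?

69 voxels

before carving: 343 voxels (7×7×7)
V1 z: intersect with XY mask (28 set) -- 196 left
V2 x: intersect with YZ mask (20 set) -- 69 left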